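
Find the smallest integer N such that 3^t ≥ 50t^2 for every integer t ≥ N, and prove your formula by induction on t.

N = 8

At t = 7: 2187 < 2450, so the inequality fails and N ≥ 8. We prove 3^t ≥ 50t^2 for all t ≥ 8.
Base case (t = 8): 3^t = 6561 and 50t^2 = 3200, so 6561 ≥ 3200.
Suppose the result is true for t = m, so 3^m ≥ 50m^2.
Then 3^(m + 1) = 3·(3^m) ≥ 3·(50m^2).
Also, for m ≥ 8 we have 3·(50m^2) ≥ 50(m+1)^2, since 3 ≥ (1 + 1/m)^2 for all m ≥ 8.
Combining, 3^(m + 1) ≥ 50(m+1)^2.
This completes the induction.
Hence the smallest such N is 8.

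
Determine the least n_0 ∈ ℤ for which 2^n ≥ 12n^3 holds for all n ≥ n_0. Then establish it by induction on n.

n_0 = 16

At n = 15: 32768 < 40500, so the inequality fails and n_0 ≥ 16. We prove 2^n ≥ 12n^3 for all n ≥ 16.
When n = 16: 2^n = 65536 and 12n^3 = 49152, so 65536 ≥ 49152.
Inductive step: assume the claim holds for n = i, so 2^i ≥ 12i^3.
Then 2^(i + 1) = 2·(2^i) ≥ 2·(12i^3).
Also, for i ≥ 16 we have 2·(12i^3) ≥ 12(i+1)^3, since 2 ≥ (1 + 1/i)^3 for all i ≥ 16.
Combining, 2^(i + 1) ≥ 12(i+1)^3.
By induction, the statement is established for all n ≥ 16.
Hence the smallest such n_0 is 16.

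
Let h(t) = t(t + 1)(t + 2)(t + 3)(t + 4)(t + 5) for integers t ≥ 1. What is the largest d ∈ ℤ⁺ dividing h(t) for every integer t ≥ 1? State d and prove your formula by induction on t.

d = 720

Computing the first values: h(1) = 720 and h(2) = 5040; gcd(720, 5040) = 720, so d ≤ 720.
We prove 720 | t(t + 1)(t + 2)(t + 3)(t + 4)(t + 5) for all t ≥ 1 by induction on t.
Base step (t = 1): h(1) = 720 = 720·(1), so 720 | h(1).
Inductive step: assume the claim holds for t = m, i.e. 720 | h(m). Then
h(m+1) − h(m) = (m+1)·(m+2)·(m+3)·(m+4)·(m+5)·(m+6) − m·(m+1)·(m+2)·(m+3)·(m+4)·(m+5) = (m+1)·(m+2)·(m+3)·(m+4)·(m+5)·[(m+6) − m] = 6·(m+1)·(m+2)·(m+3)·(m+4)·(m+5). The product of 5 consecutive integers is divisible by (5)! = 120, so h(m+1) − h(m) is divisible by 6·120 = 720. By the inductive hypothesis 720 | h(m), hence 720 | h(m+1).
Hence, by induction on t, the claim holds for every t ≥ 1.
Therefore the largest such d is 720.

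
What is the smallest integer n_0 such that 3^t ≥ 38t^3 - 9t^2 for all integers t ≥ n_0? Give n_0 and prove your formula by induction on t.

n_0 = 10

At t = 9: 19683 < 26973, so the inequality fails and n_0 ≥ 10. We prove 3^t ≥ 38t^3 - 9t^2 for all t ≥ 10.
Base case (t = 10): 3^t = 59049 and 38t^3 - 9t^2 = 37100, so 59049 ≥ 37100.
Inductive step: suppose the statement holds for some i ≥ 10, so 3^i ≥ 38i^3 - 9i^2.
Then 3^(i + 1) = 3·(3^i) ≥ 3·(38i^3 - 9i^2).
Also, for i ≥ 10 we have 3·(38i^3 - 9i^2) ≥ 38(i+1)^3 - 9(i+1)^2, since 3·(38i^3 - 9i^2) − (38(i+1)^3 - 9(i+1)^2) = 76i^3 - 132i^2 - 96i - 29, which is nonnegative for all i ≥ 10.
Combining, 3^(i + 1) ≥ 38(i+1)^3 - 9(i+1)^2.
By induction, the statement is established for all t ≥ 10.
Hence the smallest such n_0 is 10.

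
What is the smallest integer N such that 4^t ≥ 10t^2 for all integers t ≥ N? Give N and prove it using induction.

N = 4

At t = 3: 64 < 90, so the inequality fails and N ≥ 4. We prove 4^t ≥ 10t^2 for all t ≥ 4.
When t = 4: 4^t = 256 and 10t^2 = 160, so 256 ≥ 160.
Inductive step: suppose the statement holds for some i ≥ 4, so 4^i ≥ 10i^2.
Then 4^(i + 1) = 4·(4^i) ≥ 4·(10i^2).
Also, for i ≥ 4 we have 4·(10i^2) ≥ 10(i+1)^2, since 4 ≥ (1 + 1/i)^2 for all i ≥ 4.
Combining, 4^(i + 1) ≥ 10(i+1)^2.
By the principle of mathematical induction, the result holds for all t ≥ 4.
Hence the smallest such N is 4.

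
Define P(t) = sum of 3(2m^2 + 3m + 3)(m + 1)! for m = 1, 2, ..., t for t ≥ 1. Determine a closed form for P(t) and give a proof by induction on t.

We claim P(t) = (6t + 3)(t + 2)! - 6 for all t ≥ 1.
Base case (t = 1): P(1) = 48, and the closed form gives 48. They agree.
Inductive step: assume the claim holds for t = m, so P(m) = (6m + 3)(m + 2)! - 6.
Then P(m+1) = P(m) + (3(2m^2 + 7m + 8)(m + 2)!) = ((6m + 3)(m + 2)! - 6) + (3(2m^2 + 7m + 8)(m + 2)!).
Simplifying, P(m+1) = (6(m+1) + 3)((m+1) + 2)! - 6,
which is the closed form with t = m+1.
By the principle of mathematical induction, the result holds for all t ≥ 1.

P(t) = (6t + 3)(t + 2)! - 6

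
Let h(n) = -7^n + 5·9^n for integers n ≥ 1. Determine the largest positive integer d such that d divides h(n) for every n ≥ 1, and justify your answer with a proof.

Computing the first values: h(1) = 38 and h(2) = 356; gcd(38, 356) = 2, so d ≤ 2.
We prove 2 | -7^n + 5·9^n for all n ≥ 1 by induction on n.
Base case (n = 1): h(1) = 38 = 2·(19), so 2 | h(1).
For the inductive step, assume it holds for an arbitrary j ≥ 1, i.e. 2 | h(j). Then
h(j+1) − 9·h(j) = (-7^(j+1) + 5·9^(j+1)) − 9·(-7^j + 5·9^j) = (-1)·7^j·(7 − 9) = (2)·7^j. Since 2 | h(j) by the inductive hypothesis, 2 | 9·h(j); and 2 | 2 since 2 = 2·1. Therefore 2 | h(j+1).
By the principle of mathematical induction, the result holds for all n ≥ 1.
Therefore the largest such d is 2.

d = 2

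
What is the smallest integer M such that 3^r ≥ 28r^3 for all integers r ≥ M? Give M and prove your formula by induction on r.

At r = 9: 19683 < 20412, so the inequality fails and M ≥ 10. We prove 3^r ≥ 28r^3 for all r ≥ 10.
When r = 10: 3^r = 59049 and 28r^3 = 28000, so 59049 ≥ 28000.
Suppose the result is true for r = m, so 3^m ≥ 28m^3.
Then 3^(m + 1) = 3·(3^m) ≥ 3·(28m^3).
Also, for m ≥ 10 we have 3·(28m^3) ≥ 28(m+1)^3, since 3 ≥ (1 + 1/m)^3 for all m ≥ 10.
Combining, 3^(m + 1) ≥ 28(m+1)^3.
Hence, by induction on r, the claim holds for every r ≥ 10.
Hence the smallest such M is 10.

M = 10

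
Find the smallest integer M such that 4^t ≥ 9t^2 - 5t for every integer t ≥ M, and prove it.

M = 4

At t = 3: 64 < 66, so the inequality fails and M ≥ 4. We prove 4^t ≥ 9t^2 - 5t for all t ≥ 4.
Base step (t = 4): 4^t = 256 and 9t^2 - 5t = 124, so 256 ≥ 124.
Suppose the result is true for t = j, so 4^j ≥ 9j^2 - 5j.
Then 4^(j + 1) = 4·(4^j) ≥ 4·(9j^2 - 5j).
Also, for j ≥ 4 we have 4·(9j^2 - 5j) ≥ 9(j+1)^2 - 5(j+1), since 4·(9j^2 - 5j) − (9(j+1)^2 - 5(j+1)) = 27j^2 - 33j - 4, which is nonnegative for all j ≥ 4.
Combining, 4^(j + 1) ≥ 9(j+1)^2 - 5(j+1).
By induction, the statement is established for all t ≥ 4.
Hence the smallest such M is 4.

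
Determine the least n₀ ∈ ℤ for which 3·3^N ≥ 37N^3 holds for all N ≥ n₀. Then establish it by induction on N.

n₀ = 8

At N = 7: 6561 < 12691, so the inequality fails and n₀ ≥ 8. We prove 3·3^N ≥ 37N^3 for all N ≥ 8.
For the base case N = 8: 3·3^N = 19683 and 37N^3 = 18944, so 19683 ≥ 18944.
Inductive step: suppose the statement holds for some i ≥ 8, so 3·3^i ≥ 37i^3.
Then 3·3^(i + 1) = 3·(3·3^i) ≥ 3·(37i^3).
Also, for i ≥ 8 we have 3·(37i^3) ≥ 37(i+1)^3, since 3 ≥ (1 + 1/i)^3 for all i ≥ 8.
Combining, 3·3^(i + 1) ≥ 37(i+1)^3.
By induction, the statement is established for all N ≥ 8.
Hence the smallest such n₀ is 8.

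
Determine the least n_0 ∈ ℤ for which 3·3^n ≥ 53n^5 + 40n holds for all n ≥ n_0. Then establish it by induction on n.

At n = 14: 14348907 < 28505232, so the inequality fails and n_0 ≥ 15. We prove 3·3^n ≥ 53n^5 + 40n for all n ≥ 15.
When n = 15: 3·3^n = 43046721 and 53n^5 + 40n = 40247475, so 43046721 ≥ 40247475.
For the inductive step, assume it holds for an arbitrary k ≥ 15, so 3·3^k ≥ 53k^5 + 40k.
Then 3·3^(k + 1) = 3·(3·3^k) ≥ 3·(53k^5 + 40k).
Also, for k ≥ 15 we have 3·(53k^5 + 40k) ≥ 53(k+1)^5 + 40(k+1), since 3·(53k^5 + 40k) − (53(k+1)^5 + 40(k+1)) = 106k^5 - 265k^4 - 530k^3 - 530k^2 - 185k - 93, which is nonnegative for all k ≥ 15.
Combining, 3·3^(k + 1) ≥ 53(k+1)^5 + 40(k+1).
By the principle of mathematical induction, the result holds for all n ≥ 15.
Hence the smallest such n_0 is 15.

n_0 = 15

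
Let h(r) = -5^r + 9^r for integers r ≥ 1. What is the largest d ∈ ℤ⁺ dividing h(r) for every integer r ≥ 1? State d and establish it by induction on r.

Computing the first values: h(1) = 4 and h(2) = 56; gcd(4, 56) = 4, so d ≤ 4.
We prove 4 | -5^r + 9^r for all r ≥ 1 by induction on r.
When r = 1: h(1) = 4 = 4·(1), so 4 | h(1).
For the inductive step, assume it holds for an arbitrary p ≥ 1, i.e. 4 | h(p). Then
9^{p+1} − 5^{p+1} = 9·9^p − 5·5^p = 9·(9^p − 5^p) + (4)·5^p. The first term is divisible by 4 by the inductive hypothesis, and the second term (4)·5^p is divisible by 4 since 4 | 4. Hence 4 | h(p+1).
Hence, by induction on r, the claim holds for every r ≥ 1.
Therefore the largest such d is 4.

d = 4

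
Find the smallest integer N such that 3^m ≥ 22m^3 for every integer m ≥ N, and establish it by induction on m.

At m = 8: 6561 < 11264, so the inequality fails and N ≥ 9. We prove 3^m ≥ 22m^3 for all m ≥ 9.
Base case (m = 9): 3^m = 19683 and 22m^3 = 16038, so 19683 ≥ 16038.
Inductive step: assume the claim holds for m = k, so 3^k ≥ 22k^3.
Then 3^(k + 1) = 3·(3^k) ≥ 3·(22k^3).
Also, for k ≥ 9 we have 3·(22k^3) ≥ 22(k+1)^3, since 3 ≥ (1 + 1/k)^3 for all k ≥ 9.
Combining, 3^(k + 1) ≥ 22(k+1)^3.
This completes the induction.
Hence the smallest such N is 9.

N = 9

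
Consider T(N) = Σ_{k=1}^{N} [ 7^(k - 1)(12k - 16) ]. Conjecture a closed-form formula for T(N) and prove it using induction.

T(N) = 7^N(2N - 3) + 3

We claim T(N) = 7^N(2N - 3) + 3 for all N ≥ 1.
Base case (N = 1): T(1) = -4, and the closed form gives -4. They agree.
Inductive step: assume the claim holds for N = k, so T(k) = 7^k(2k - 3) + 3.
Then T(k+1) = T(k) + (7^k(12k - 4)) = (7^k(2k - 3) + 3) + (7^k(12k - 4)).
Simplifying, T(k+1) = 14·7^k·k - 7·7^k + 3 = 7^(k+1)(2(k+1) - 3) + 3,
which is the closed form with N = k+1.
By induction, the statement is established for all N ≥ 1.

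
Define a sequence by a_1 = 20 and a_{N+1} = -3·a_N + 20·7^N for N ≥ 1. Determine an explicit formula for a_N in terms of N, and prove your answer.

a_N = -2(-3)^N + 2·7^N

Computing the first terms: a_1 = 20, a_2 = 80, a_3 = 740. This suggests a_N = -2(-3)^N + 2·7^N.
For the base case N = 1: the formula gives 20 = 20 = a_1.
Inductive step: suppose the statement holds for some i ≥ 1, so a_i = -2(-3)^i + 2·7^i.
Then a_{i+1} = -3·a_i + 20·7^i = -3·(-2(-3)^i + 2·7^i) + 20·7^i = -2(-3)^(i + 1) + 2·7^(i + 1),
which is the claimed formula at N = i+1.
Hence, by induction on N, the claim holds for every N ≥ 1.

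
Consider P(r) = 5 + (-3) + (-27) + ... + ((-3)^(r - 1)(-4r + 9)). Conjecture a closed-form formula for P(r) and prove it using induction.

We claim P(r) = (-3)^r(r - 2) + 2 for all r ≥ 1.
Base step (r = 1): P(1) = 5, and the closed form gives 5. They agree.
Inductive step: assume the claim holds for r = i, so P(i) = (-3)^i(i - 2) + 2.
Then P(i+1) = P(i) + ((-3)^i(-4i + 5)) = ((-3)^i(i - 2) + 2) + ((-3)^i(-4i + 5)).
Simplifying, P(i+1) = (-3)^(i + 1)i - (-3)^(i + 1) + 2 = (-3)^(i+1)((i+1) - 2) + 2,
which is the closed form with r = i+1.
This completes the induction.

P(r) = (-3)^r(r - 2) + 2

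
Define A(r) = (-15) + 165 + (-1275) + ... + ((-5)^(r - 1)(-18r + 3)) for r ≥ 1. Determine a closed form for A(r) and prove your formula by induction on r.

We claim A(r) = 3(-5)^r·r for all r ≥ 1.
Base step (r = 1): A(1) = -15, and the closed form gives -15. They agree.
For the inductive step, assume it holds for an arbitrary p ≥ 1, so A(p) = 3(-5)^p·p.
Then A(p+1) = A(p) + ((-5)^p(-18p - 15)) = (3(-5)^p·p) + ((-5)^p(-18p - 15)).
Simplifying, A(p+1) = (-5)^(p + 1)(3p + 3) = 3(-5)^(p+1)·(p+1),
which is the closed form with r = p+1.
By induction, the statement is established for all r ≥ 1.

A(r) = 3(-5)^r·r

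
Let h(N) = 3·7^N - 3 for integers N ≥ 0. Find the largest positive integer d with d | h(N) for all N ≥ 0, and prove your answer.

Computing the first values: h(0) = 0 and h(1) = 18; gcd(0, 18) = 18, so d ≤ 18.
We prove 18 | 3·7^N - 3 for all N ≥ 0 by induction on N.
For the base case N = 0: h(0) = 0 = 18·(0), so 18 | h(0).
Suppose the result is true for N = j, i.e. 18 | h(j). Then
h(j+1) = 3·7^(j+1) - 3 = 7·(3·7^j - 3) + 18 = 7·h(j) + 18. The first term is divisible by 18 by the inductive hypothesis, and 18 is divisible by 18. Hence 18 | h(j+1).
This completes the induction.
Therefore the largest such d is 18.

d = 18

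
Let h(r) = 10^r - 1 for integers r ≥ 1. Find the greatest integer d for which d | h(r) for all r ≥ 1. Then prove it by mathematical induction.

d = 9

Computing the first values: h(1) = 9 and h(2) = 99; gcd(9, 99) = 9, so d ≤ 9.
We prove 9 | 10^r - 1 for all r ≥ 1 by induction on r.
Base step (r = 1): h(1) = 9 = 9·(1), so 9 | h(1).
For the inductive step, assume it holds for an arbitrary k ≥ 1, i.e. 9 | h(k). Then
10^{k+1} − 1^{k+1} = 10·10^k − 1·1^k = 10·(10^k − 1^k) + (9)·1^k. The first term is divisible by 9 by the inductive hypothesis, and the second term (9)·1^k is divisible by 9 since 9 | 9. Hence 9 | h(k+1).
This completes the induction.
Therefore the largest such d is 9.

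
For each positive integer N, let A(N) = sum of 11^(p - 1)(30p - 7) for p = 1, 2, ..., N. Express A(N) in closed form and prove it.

A(N) = 11^N(3N - 1) + 1

We claim A(N) = 11^N(3N - 1) + 1 for all N ≥ 1.
Base case (N = 1): A(1) = 23, and the closed form gives 23. They agree.
Suppose the result is true for N = p, so A(p) = 11^p(3p - 1) + 1.
Then A(p+1) = A(p) + (11^p(30p + 23)) = (11^p(3p - 1) + 1) + (11^p(30p + 23)).
Simplifying, A(p+1) = 33·11^p·p + 22·11^p + 1 = 11^(p+1)(3(p+1) - 1) + 1,
which is the closed form with N = p+1.
By induction, the statement is established for all N ≥ 1.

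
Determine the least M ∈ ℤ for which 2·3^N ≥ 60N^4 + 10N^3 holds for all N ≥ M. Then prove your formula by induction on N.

At N = 12: 1062882 < 1261440, so the inequality fails and M ≥ 13. We prove 2·3^N ≥ 60N^4 + 10N^3 for all N ≥ 13.
Base step (N = 13): 2·3^N = 3188646 and 60N^4 + 10N^3 = 1735630, so 3188646 ≥ 1735630.
Inductive step: suppose the statement holds for some m ≥ 13, so 2·3^m ≥ 60m^4 + 10m^3.
Then 2·3^(m + 1) = 3·(2·3^m) ≥ 3·(60m^4 + 10m^3).
Also, for m ≥ 13 we have 3·(60m^4 + 10m^3) ≥ 60(m+1)^4 + 10(m+1)^3, since 3·(60m^4 + 10m^3) − (60(m+1)^4 + 10(m+1)^3) = 120m^4 - 220m^3 - 390m^2 - 270m - 70, which is nonnegative for all m ≥ 13.
Combining, 2·3^(m + 1) ≥ 60(m+1)^4 + 10(m+1)^3.
This completes the induction.
Hence the smallest such M is 13.

M = 13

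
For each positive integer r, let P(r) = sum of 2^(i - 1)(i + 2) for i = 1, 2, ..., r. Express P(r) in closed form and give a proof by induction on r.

We claim P(r) = 2^r(r + 1) - 1 for all r ≥ 1.
For the base case r = 1: P(1) = 3, and the closed form gives 3. They agree.
Inductive step: assume the claim holds for r = i, so P(i) = 2^i(i + 1) - 1.
Then P(i+1) = P(i) + (2^i(i + 3)) = (2^i(i + 1) - 1) + (2^i(i + 3)).
Simplifying, P(i+1) = 2^(i + 1)i + 2^(i + 2) - 1 = 2^(i+1)((i+1) + 1) - 1,
which is the closed form with r = i+1.
This completes the induction.

P(r) = 2^r(r + 1) - 1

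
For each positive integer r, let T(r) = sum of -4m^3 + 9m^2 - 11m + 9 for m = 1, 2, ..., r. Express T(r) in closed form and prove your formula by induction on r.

We claim T(r) = -r(r^3 - r^2 + 2r - 5) for all r ≥ 1.
Base step (r = 1): T(1) = 3, and the closed form gives 3. They agree.
Inductive step: suppose the statement holds for some m ≥ 1, so T(m) = m(-m^3 + m^2 - 2m + 5).
Then T(m+1) = T(m) + (-4m^3 - 3m^2 - 5m + 3) = (m(-m^3 + m^2 - 2m + 5)) + (-4m^3 - 3m^2 - 5m + 3).
Simplifying, T(m+1) = -(m + 1)(m^3 + 2m^2 + 3m - 3) = -(m+1)((m+1)^3 - (m+1)^2 + 2(m+1) - 5),
which is the closed form with r = m+1.
By induction, the statement is established for all r ≥ 1.

T(r) = -r(r^3 - r^2 + 2r - 5)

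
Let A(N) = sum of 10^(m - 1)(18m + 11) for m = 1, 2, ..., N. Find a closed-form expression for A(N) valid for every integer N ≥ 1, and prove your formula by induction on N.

We claim A(N) = 10^N(2N + 1) - 1 for all N ≥ 1.
For the base case N = 1: A(1) = 29, and the closed form gives 29. They agree.
Inductive step: assume the claim holds for N = m, so A(m) = 10^m(2m + 1) - 1.
Then A(m+1) = A(m) + (10^m(18m + 29)) = (10^m(2m + 1) - 1) + (10^m(18m + 29)).
Simplifying, A(m+1) = 20·10^m·m + 30·10^m - 1 = 10^(m+1)(2(m+1) + 1) - 1,
which is the closed form with N = m+1.
By induction, the statement is established for all N ≥ 1.

A(N) = 10^N(2N + 1) - 1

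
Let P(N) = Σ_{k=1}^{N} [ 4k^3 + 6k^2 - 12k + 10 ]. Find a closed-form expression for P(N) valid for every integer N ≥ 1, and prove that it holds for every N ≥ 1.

P(N) = N(N^3 + 4N^2 - 2N + 5)

We claim P(N) = N(N^3 + 4N^2 - 2N + 5) for all N ≥ 1.
When N = 1: P(1) = 8, and the closed form gives 8. They agree.
Inductive step: assume the claim holds for N = k, so P(k) = k(k^3 + 4k^2 - 2k + 5).
Then P(k+1) = P(k) + (4k^3 + 18k^2 + 12k + 8) = (k(k^3 + 4k^2 - 2k + 5)) + (4k^3 + 18k^2 + 12k + 8).
Simplifying, P(k+1) = (k + 1)(k^3 + 7k^2 + 9k + 8) = (k+1)((k+1)^3 + 4(k+1)^2 - 2(k+1) + 5),
which is the closed form with N = k+1.
Hence, by induction on N, the claim holds for every N ≥ 1.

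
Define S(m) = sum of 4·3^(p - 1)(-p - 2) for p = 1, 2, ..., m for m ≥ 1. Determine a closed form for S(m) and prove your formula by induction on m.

We claim S(m) = -3^m(2m + 3) + 3 for all m ≥ 1.
For the base case m = 1: S(1) = -12, and the closed form gives -12. They agree.
Suppose the result is true for m = p, so S(p) = -3^p(2p + 3) + 3.
Then S(p+1) = S(p) + (4·3^p(-p - 3)) = (-3^p(2p + 3) + 3) + (4·3^p(-p - 3)).
Simplifying, S(p+1) = -6·3^p·p - 15·3^p + 3 = -3^(p+1)(2(p+1) + 3) + 3,
which is the closed form with m = p+1.
By the principle of mathematical induction, the result holds for all m ≥ 1.

S(m) = -3^m(2m + 3) + 3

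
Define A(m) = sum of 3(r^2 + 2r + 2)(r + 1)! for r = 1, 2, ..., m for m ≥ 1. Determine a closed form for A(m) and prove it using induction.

A(m) = (3m + 3)(m + 2)! - 6

We claim A(m) = (3m + 3)(m + 2)! - 6 for all m ≥ 1.
Base step (m = 1): A(1) = 30, and the closed form gives 30. They agree.
For the inductive step, assume it holds for an arbitrary r ≥ 1, so A(r) = (3r + 3)(r + 2)! - 6.
Then A(r+1) = A(r) + (3(r^2 + 4r + 5)(r + 2)!) = ((3r + 3)(r + 2)! - 6) + (3(r^2 + 4r + 5)(r + 2)!).
Simplifying, A(r+1) = (3(r+1) + 3)((r+1) + 2)! - 6,
which is the closed form with m = r+1.
Hence, by induction on m, the claim holds for every m ≥ 1.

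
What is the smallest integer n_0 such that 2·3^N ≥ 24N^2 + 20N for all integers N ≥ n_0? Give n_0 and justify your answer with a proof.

At N = 5: 486 < 700, so the inequality fails and n_0 ≥ 6. We prove 2·3^N ≥ 24N^2 + 20N for all N ≥ 6.
For the base case N = 6: 2·3^N = 1458 and 24N^2 + 20N = 984, so 1458 ≥ 984.
Inductive step: assume the claim holds for N = p, so 2·3^p ≥ 24p^2 + 20p.
Then 2·3^(p + 1) = 3·(2·3^p) ≥ 3·(24p^2 + 20p).
Also, for p ≥ 6 we have 3·(24p^2 + 20p) ≥ 24(p+1)^2 + 20(p+1), since 3·(24p^2 + 20p) − (24(p+1)^2 + 20(p+1)) = 48p^2 - 8p - 44, which is nonnegative for all p ≥ 6.
Combining, 2·3^(p + 1) ≥ 24(p+1)^2 + 20(p+1).
This completes the induction.
Hence the smallest such n_0 is 6.

n_0 = 6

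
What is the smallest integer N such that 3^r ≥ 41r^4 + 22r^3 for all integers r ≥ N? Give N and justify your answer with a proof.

At r = 12: 531441 < 888192, so the inequality fails and N ≥ 13. We prove 3^r ≥ 41r^4 + 22r^3 for all r ≥ 13.
When r = 13: 3^r = 1594323 and 41r^4 + 22r^3 = 1219335, so 1594323 ≥ 1219335.
Inductive step: assume the claim holds for r = i, so 3^i ≥ 41i^4 + 22i^3.
Then 3^(i + 1) = 3·(3^i) ≥ 3·(41i^4 + 22i^3).
Also, for i ≥ 13 we have 3·(41i^4 + 22i^3) ≥ 41(i+1)^4 + 22(i+1)^3, since 3·(41i^4 + 22i^3) − (41(i+1)^4 + 22(i+1)^3) = 82i^4 - 120i^3 - 312i^2 - 230i - 63, which is nonnegative for all i ≥ 13.
Combining, 3^(i + 1) ≥ 41(i+1)^4 + 22(i+1)^3.
This completes the induction.
Hence the smallest such N is 13.

N = 13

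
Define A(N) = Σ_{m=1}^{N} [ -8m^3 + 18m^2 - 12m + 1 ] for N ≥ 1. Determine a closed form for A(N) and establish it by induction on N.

A(N) = -N(2N^3 - 2N^2 - N + 2)

We claim A(N) = -N(2N^3 - 2N^2 - N + 2) for all N ≥ 1.
Base case (N = 1): A(1) = -1, and the closed form gives -1. They agree.
For the inductive step, assume it holds for an arbitrary m ≥ 1, so A(m) = m(-2m^3 + 2m^2 + m - 2).
Then A(m+1) = A(m) + (-8m^3 - 6m^2 - 1) = (m(-2m^3 + 2m^2 + m - 2)) + (-8m^3 - 6m^2 - 1).
Simplifying, A(m+1) = -(m + 1)(2m^3 + 4m^2 + m + 1) = -(m+1)(2(m+1)^3 - 2(m+1)^2 - (m+1) + 2),
which is the closed form with N = m+1.
This completes the induction.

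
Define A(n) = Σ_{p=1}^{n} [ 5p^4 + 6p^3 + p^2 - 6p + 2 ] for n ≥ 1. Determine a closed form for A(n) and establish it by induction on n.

We claim A(n) = n(n^4 + 4n^3 + 5n^2 - n - 1) for all n ≥ 1.
For the base case n = 1: A(1) = 8, and the closed form gives 8. They agree.
For the inductive step, assume it holds for an arbitrary p ≥ 1, so A(p) = p(p^4 + 4p^3 + 5p^2 - p - 1).
Then A(p+1) = A(p) + (5p^4 + 26p^3 + 49p^2 + 34p + 8) = (p(p^4 + 4p^3 + 5p^2 - p - 1)) + (5p^4 + 26p^3 + 49p^2 + 34p + 8).
Simplifying, A(p+1) = (p + 1)(p^4 + 8p^3 + 23p^2 + 25p + 8) = (p+1)((p+1)^4 + 4(p+1)^3 + 5(p+1)^2 - (p+1) - 1),
which is the closed form with n = p+1.
This completes the induction.

A(n) = n(n^4 + 4n^3 + 5n^2 - n - 1)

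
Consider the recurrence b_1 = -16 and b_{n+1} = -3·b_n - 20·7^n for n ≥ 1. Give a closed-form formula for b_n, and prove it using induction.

b_n = -2(-3)^(n - 1) - 2·7^n

Computing the first terms: b_1 = -16, b_2 = -92, b_3 = -704. This suggests b_n = -2(-3)^(n - 1) - 2·7^n.
When n = 1: the formula gives -16 = -16 = b_1.
For the inductive step, assume it holds for an arbitrary k ≥ 1, so b_k = -2(-3)^(k - 1) - 2·7^k.
Then b_{k+1} = -3·b_k - 20·7^k = -3·(-2(-3)^(k - 1) - 2·7^k) - 20·7^k = -2(-3)^k - 2·7^(k + 1) = -2(-3)^((k+1) - 1) - 2·7^(k+1),
which is the claimed formula at n = k+1.
This completes the induction.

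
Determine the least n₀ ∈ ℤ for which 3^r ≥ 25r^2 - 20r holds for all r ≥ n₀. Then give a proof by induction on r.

At r = 6: 729 < 780, so the inequality fails and n₀ ≥ 7. We prove 3^r ≥ 25r^2 - 20r for all r ≥ 7.
For the base case r = 7: 3^r = 2187 and 25r^2 - 20r = 1085, so 2187 ≥ 1085.
For the inductive step, assume it holds for an arbitrary k ≥ 7, so 3^k ≥ 25k^2 - 20k.
Then 3^(k + 1) = 3·(3^k) ≥ 3·(25k^2 - 20k).
Also, for k ≥ 7 we have 3·(25k^2 - 20k) ≥ 25(k+1)^2 - 20(k+1), since 3·(25k^2 - 20k) − (25(k+1)^2 - 20(k+1)) = 50k^2 - 90k - 5, which is nonnegative for all k ≥ 7.
Combining, 3^(k + 1) ≥ 25(k+1)^2 - 20(k+1).
This completes the induction.
Hence the smallest such n₀ is 7.

n₀ = 7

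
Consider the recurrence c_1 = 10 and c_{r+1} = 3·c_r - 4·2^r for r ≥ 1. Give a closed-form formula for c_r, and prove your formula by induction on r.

c_r = 2^(r + 2) + 2·3^(r - 1)

Computing the first terms: c_1 = 10, c_2 = 22, c_3 = 50. This suggests c_r = 2^(r + 2) + 2·3^(r - 1).
Base step (r = 1): the formula gives 10 = 10 = c_1.
Suppose the result is true for r = m, so c_m = 2^(m + 2) + 2·3^(m - 1).
Then c_{m+1} = 3·c_m - 4·2^m = 3·(2^(m + 2) + 2·3^(m - 1)) - 4·2^m = 2^(m + 3) + 2·3^m = 2^((m+1) + 2) + 2·3^((m+1) - 1),
which is the claimed formula at r = m+1.
By the principle of mathematical induction, the result holds for all r ≥ 1.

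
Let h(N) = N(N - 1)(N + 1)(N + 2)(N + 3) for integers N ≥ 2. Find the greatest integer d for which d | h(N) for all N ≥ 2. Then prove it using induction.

d = 120

Computing the first values: h(2) = 120 and h(3) = 720; gcd(120, 720) = 120, so d ≤ 120.
We prove 120 | N(N - 1)(N + 1)(N + 2)(N + 3) for all N ≥ 2 by induction on N.
For the base case N = 2: h(2) = 120 = 120·(1), so 120 | h(2).
For the inductive step, assume it holds for an arbitrary p ≥ 2, i.e. 120 | h(p). Then
h(p+1) − h(p) = p·(p+1)·(p+2)·(p+3)·(p+4) − (p-1)·p·(p+1)·(p+2)·(p+3) = p·(p+1)·(p+2)·(p+3)·[(p+4) − (p-1)] = 5·p·(p+1)·(p+2)·(p+3). The product of 4 consecutive integers is divisible by (4)! = 24, so h(p+1) − h(p) is divisible by 5·24 = 120. By the inductive hypothesis 120 | h(p), hence 120 | h(p+1).
By the principle of mathematical induction, the result holds for all N ≥ 2.
Therefore the largest such d is 120.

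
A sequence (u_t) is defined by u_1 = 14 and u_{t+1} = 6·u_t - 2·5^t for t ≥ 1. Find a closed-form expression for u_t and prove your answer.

u_t = 2·5^t + 4·6^(t - 1)

Computing the first terms: u_1 = 14, u_2 = 74, u_3 = 394. This suggests u_t = 2·5^t + 4·6^(t - 1).
Base step (t = 1): the formula gives 14 = 14 = u_1.
For the inductive step, assume it holds for an arbitrary i ≥ 1, so u_i = 2·5^i + 4·6^(i - 1).
Then u_{i+1} = 6·u_i - 2·5^i = 6·(2·5^i + 4·6^(i - 1)) - 2·5^i = 2·5^(i + 1) + 4·6^i = 2·5^(i+1) + 4·6^((i+1) - 1),
which is the claimed formula at t = i+1.
By the principle of mathematical induction, the result holds for all t ≥ 1.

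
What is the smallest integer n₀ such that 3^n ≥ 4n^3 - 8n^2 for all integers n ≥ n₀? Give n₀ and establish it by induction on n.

At n = 5: 243 < 300, so the inequality fails and n₀ ≥ 6. We prove 3^n ≥ 4n^3 - 8n^2 for all n ≥ 6.
When n = 6: 3^n = 729 and 4n^3 - 8n^2 = 576, so 729 ≥ 576.
Inductive step: assume the claim holds for n = j, so 3^j ≥ 4j^3 - 8j^2.
Then 3^(j + 1) = 3·(3^j) ≥ 3·(4j^3 - 8j^2).
Also, for j ≥ 6 we have 3·(4j^3 - 8j^2) ≥ 4(j+1)^3 - 8(j+1)^2, since 3·(4j^3 - 8j^2) − (4(j+1)^3 - 8(j+1)^2) = 8j^3 - 28j^2 + 4j + 4, which is nonnegative for all j ≥ 6.
Combining, 3^(j + 1) ≥ 4(j+1)^3 - 8(j+1)^2.
By induction, the statement is established for all n ≥ 6.
Hence the smallest such n₀ is 6.

n₀ = 6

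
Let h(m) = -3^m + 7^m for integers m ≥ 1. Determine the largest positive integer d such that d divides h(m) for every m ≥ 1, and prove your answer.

d = 4

Computing the first values: h(1) = 4 and h(2) = 40; gcd(4, 40) = 4, so d ≤ 4.
We prove 4 | -3^m + 7^m for all m ≥ 1 by induction on m.
When m = 1: h(1) = 4 = 4·(1), so 4 | h(1).
Inductive step: suppose the statement holds for some j ≥ 1, i.e. 4 | h(j). Then
7^{j+1} − 3^{j+1} = 7·7^j − 3·3^j = 7·(7^j − 3^j) + (4)·3^j. The first term is divisible by 4 by the inductive hypothesis, and the second term (4)·3^j is divisible by 4 since 4 | 4. Hence 4 | h(j+1).
This completes the induction.
Therefore the largest such d is 4.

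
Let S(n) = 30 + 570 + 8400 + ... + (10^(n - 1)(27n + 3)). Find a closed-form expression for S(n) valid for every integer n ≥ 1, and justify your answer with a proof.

S(n) = 3·10^n·n

We claim S(n) = 3·10^n·n for all n ≥ 1.
For the base case n = 1: S(1) = 30, and the closed form gives 30. They agree.
Suppose the result is true for n = k, so S(k) = 3·10^k·k.
Then S(k+1) = S(k) + (10^k(27k + 30)) = (3·10^k·k) + (10^k(27k + 30)).
Simplifying, S(k+1) = 30·10^k(k + 1) = 3·10^(k+1)·(k+1),
which is the closed form with n = k+1.
By induction, the statement is established for all n ≥ 1.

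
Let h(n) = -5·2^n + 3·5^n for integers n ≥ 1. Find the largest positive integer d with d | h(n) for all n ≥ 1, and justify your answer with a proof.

Computing the first values: h(1) = 5 and h(2) = 55; gcd(5, 55) = 5, so d ≤ 5.
We prove 5 | -5·2^n + 3·5^n for all n ≥ 1 by induction on n.
Base step (n = 1): h(1) = 5 = 5·(1), so 5 | h(1).
Inductive step: suppose the statement holds for some r ≥ 1, i.e. 5 | h(r). Then
h(r+1) − 5·h(r) = (-5·2^(r+1) + 3·5^(r+1)) − 5·(-5·2^r + 3·5^r) = (-5)·2^r·(2 − 5) = (15)·2^r. Since 5 | h(r) by the inductive hypothesis, 5 | 5·h(r); and 5 | 15 since 15 = 5·3. Therefore 5 | h(r+1).
By induction, the statement is established for all n ≥ 1.
Therefore the largest such d is 5.

d = 5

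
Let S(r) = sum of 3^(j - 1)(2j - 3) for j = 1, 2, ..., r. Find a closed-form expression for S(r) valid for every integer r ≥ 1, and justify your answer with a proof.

S(r) = 3^r(r - 2) + 2

We claim S(r) = 3^r(r - 2) + 2 for all r ≥ 1.
Base step (r = 1): S(1) = -1, and the closed form gives -1. They agree.
For the inductive step, assume it holds for an arbitrary j ≥ 1, so S(j) = 3^j(j - 2) + 2.
Then S(j+1) = S(j) + (3^j(2j - 1)) = (3^j(j - 2) + 2) + (3^j(2j - 1)).
Simplifying, S(j+1) = 3^(j + 1)j - 3^(j + 1) + 2 = 3^(j+1)((j+1) - 2) + 2,
which is the closed form with r = j+1.
By induction, the statement is established for all r ≥ 1.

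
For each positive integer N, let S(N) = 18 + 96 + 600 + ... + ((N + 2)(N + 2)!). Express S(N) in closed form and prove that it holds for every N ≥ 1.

S(N) = (N + 3)! - 6

We claim S(N) = (N + 3)! - 6 for all N ≥ 1.
When N = 1: S(1) = 18, and the closed form gives 18. They agree.
Inductive step: suppose the statement holds for some p ≥ 1, so S(p) = (p + 3)! - 6.
Then S(p+1) = S(p) + ((p + 3)(p + 3)!) = ((p + 3)! - 6) + ((p + 3)(p + 3)!).
Simplifying, S(p+1) = ((p+1) + 3)! - 6,
which is the closed form with N = p+1.
By the principle of mathematical induction, the result holds for all N ≥ 1.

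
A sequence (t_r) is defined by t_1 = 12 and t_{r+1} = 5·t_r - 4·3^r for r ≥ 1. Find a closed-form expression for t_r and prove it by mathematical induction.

t_r = 2·3^r + 6·5^(r - 1)

Computing the first terms: t_1 = 12, t_2 = 48, t_3 = 204. This suggests t_r = 2·3^r + 6·5^(r - 1).
Base step (r = 1): the formula gives 12 = 12 = t_1.
Suppose the result is true for r = i, so t_i = 2·3^i + 6·5^(i - 1).
Then t_{i+1} = 5·t_i - 4·3^i = 5·(2·3^i + 6·5^(i - 1)) - 4·3^i = 2·3^(i + 1) + 6·5^i = 2·3^(i+1) + 6·5^((i+1) - 1),
which is the claimed formula at r = i+1.
Hence, by induction on r, the claim holds for every r ≥ 1.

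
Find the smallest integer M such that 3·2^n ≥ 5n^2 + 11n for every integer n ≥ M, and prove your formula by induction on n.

M = 7

At n = 6: 192 < 246, so the inequality fails and M ≥ 7. We prove 3·2^n ≥ 5n^2 + 11n for all n ≥ 7.
When n = 7: 3·2^n = 384 and 5n^2 + 11n = 322, so 384 ≥ 322.
Suppose the result is true for n = m, so 3·2^m ≥ 5m^2 + 11m.
Then 3·2^(m + 1) = 2·(3·2^m) ≥ 2·(5m^2 + 11m).
Also, for m ≥ 7 we have 2·(5m^2 + 11m) ≥ 5(m+1)^2 + 11(m+1), since 2·(5m^2 + 11m) − (5(m+1)^2 + 11(m+1)) = 5m^2 + m - 16, which is nonnegative for all m ≥ 7.
Combining, 3·2^(m + 1) ≥ 5(m+1)^2 + 11(m+1).
By induction, the statement is established for all n ≥ 7.
Hence the smallest such M is 7.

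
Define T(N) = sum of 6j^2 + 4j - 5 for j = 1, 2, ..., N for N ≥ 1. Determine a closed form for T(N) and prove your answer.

T(N) = N(2N^2 + 5N - 2)

We claim T(N) = N(2N^2 + 5N - 2) for all N ≥ 1.
For the base case N = 1: T(1) = 5, and the closed form gives 5. They agree.
Inductive step: assume the claim holds for N = j, so T(j) = j(2j^2 + 5j - 2).
Then T(j+1) = T(j) + (6j^2 + 16j + 5) = (j(2j^2 + 5j - 2)) + (6j^2 + 16j + 5).
Simplifying, T(j+1) = (j + 1)(2j^2 + 9j + 5) = (j+1)(2(j+1)^2 + 5(j+1) - 2),
which is the closed form with N = j+1.
By induction, the statement is established for all N ≥ 1.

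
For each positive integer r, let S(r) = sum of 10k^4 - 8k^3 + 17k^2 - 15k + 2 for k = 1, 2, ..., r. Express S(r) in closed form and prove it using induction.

S(r) = r(2r^4 + 3r^3 + 5r^2 - r - 3)

We claim S(r) = r(2r^4 + 3r^3 + 5r^2 - r - 3) for all r ≥ 1.
Base case (r = 1): S(1) = 6, and the closed form gives 6. They agree.
Inductive step: suppose the statement holds for some k ≥ 1, so S(k) = k(2k^4 + 3k^3 + 5k^2 - k - 3).
Then S(k+1) = S(k) + (10k^4 + 32k^3 + 53k^2 + 35k + 6) = (k(2k^4 + 3k^3 + 5k^2 - k - 3)) + (10k^4 + 32k^3 + 53k^2 + 35k + 6).
Simplifying, S(k+1) = (k + 1)(2k^4 + 11k^3 + 26k^2 + 26k + 6) = (k+1)(2(k+1)^4 + 3(k+1)^3 + 5(k+1)^2 - (k+1) - 3),
which is the closed form with r = k+1.
By induction, the statement is established for all r ≥ 1.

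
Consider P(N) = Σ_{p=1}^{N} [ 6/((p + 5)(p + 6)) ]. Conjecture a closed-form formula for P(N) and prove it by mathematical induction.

We claim P(N) = N/(N + 6) for all N ≥ 1.
For the base case N = 1: P(1) = 1/7, and the closed form gives 1/7. They agree.
Inductive step: assume the claim holds for N = p, so P(p) = p/(p + 6).
Then P(p+1) = P(p) + (6/((p + 6)(p + 7))) = (p/(p + 6)) + (6/((p + 6)(p + 7))).
Simplifying, P(p+1) = (p + 1)/(p + 7) = (p+1)/((p+1) + 6),
which is the closed form with N = p+1.
By induction, the statement is established for all N ≥ 1.

P(N) = N/(N + 6)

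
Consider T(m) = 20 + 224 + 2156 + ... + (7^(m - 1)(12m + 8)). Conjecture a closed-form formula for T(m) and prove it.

T(m) = 7^m(2m + 1) - 1

We claim T(m) = 7^m(2m + 1) - 1 for all m ≥ 1.
Base step (m = 1): T(1) = 20, and the closed form gives 20. They agree.
For the inductive step, assume it holds for an arbitrary p ≥ 1, so T(p) = 7^p(2p + 1) - 1.
Then T(p+1) = T(p) + (7^p(12p + 20)) = (7^p(2p + 1) - 1) + (7^p(12p + 20)).
Simplifying, T(p+1) = 14·7^p·p + 21·7^p - 1 = 7^(p+1)(2(p+1) + 1) - 1,
which is the closed form with m = p+1.
This completes the induction.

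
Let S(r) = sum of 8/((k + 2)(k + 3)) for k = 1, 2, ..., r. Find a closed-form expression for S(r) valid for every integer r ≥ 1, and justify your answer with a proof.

S(r) = 8r/(3(r + 3))

We claim S(r) = 8r/(3(r + 3)) for all r ≥ 1.
For the base case r = 1: S(1) = 2/3, and the closed form gives 2/3. They agree.
Inductive step: suppose the statement holds for some k ≥ 1, so S(k) = 8k/(3(k + 3)).
Then S(k+1) = S(k) + (8/((k + 3)(k + 4))) = (8k/(3(k + 3))) + (8/((k + 3)(k + 4))).
Simplifying, S(k+1) = 8(k + 1)/(3(k + 4)) = 8(k+1)/(3((k+1) + 3)),
which is the closed form with r = k+1.
Hence, by induction on r, the claim holds for every r ≥ 1.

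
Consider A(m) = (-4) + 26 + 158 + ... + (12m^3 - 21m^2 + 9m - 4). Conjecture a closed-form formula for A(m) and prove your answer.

A(m) = m(3m^3 - m^2 - 3m - 3)

We claim A(m) = m(3m^3 - m^2 - 3m - 3) for all m ≥ 1.
Base step (m = 1): A(1) = -4, and the closed form gives -4. They agree.
Suppose the result is true for m = r, so A(r) = r(3r^3 - r^2 - 3r - 3).
Then A(r+1) = A(r) + (12r^3 + 15r^2 + 3r - 4) = (r(3r^3 - r^2 - 3r - 3)) + (12r^3 + 15r^2 + 3r - 4).
Simplifying, A(r+1) = (r + 1)(3r^3 + 8r^2 + 4r - 4) = (r+1)(3(r+1)^3 - (r+1)^2 - 3(r+1) - 3),
which is the closed form with m = r+1.
By the principle of mathematical induction, the result holds for all m ≥ 1.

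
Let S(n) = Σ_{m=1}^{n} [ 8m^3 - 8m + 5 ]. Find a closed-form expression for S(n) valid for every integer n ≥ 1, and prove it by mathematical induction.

S(n) = n(2n^3 + 4n^2 - 2n + 1)

We claim S(n) = n(2n^3 + 4n^2 - 2n + 1) for all n ≥ 1.
Base step (n = 1): S(1) = 5, and the closed form gives 5. They agree.
Inductive step: suppose the statement holds for some m ≥ 1, so S(m) = m(2m^3 + 4m^2 - 2m + 1).
Then S(m+1) = S(m) + (-8m + 8(m + 1)^3 - 3) = (m(2m^3 + 4m^2 - 2m + 1)) + (-8m + 8(m + 1)^3 - 3).
Simplifying, S(m+1) = (m + 1)(2m^3 + 10m^2 + 12m + 5) = (m+1)(2(m+1)^3 + 4(m+1)^2 - 2(m+1) + 1),
which is the closed form with n = m+1.
This completes the induction.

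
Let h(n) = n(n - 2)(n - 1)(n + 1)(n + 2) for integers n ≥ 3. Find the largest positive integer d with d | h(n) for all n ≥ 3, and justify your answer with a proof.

Computing the first values: h(3) = 120 and h(4) = 720; gcd(120, 720) = 120, so d ≤ 120.
We prove 120 | n(n - 2)(n - 1)(n + 1)(n + 2) for all n ≥ 3 by induction on n.
Base step (n = 3): h(3) = 120 = 120·(1), so 120 | h(3).
Inductive step: suppose the statement holds for some r ≥ 3, i.e. 120 | h(r). Then
h(r+1) − h(r) = (r-1)·r·(r+1)·(r+2)·(r+3) − (r-2)·(r-1)·r·(r+1)·(r+2) = (r-1)·r·(r+1)·(r+2)·[(r+3) − (r-2)] = 5·(r-1)·r·(r+1)·(r+2). The product of 4 consecutive integers is divisible by (4)! = 24, so h(r+1) − h(r) is divisible by 5·24 = 120. By the inductive hypothesis 120 | h(r), hence 120 | h(r+1).
By induction, the statement is established for all n ≥ 3.
Therefore the largest such d is 120.

d = 120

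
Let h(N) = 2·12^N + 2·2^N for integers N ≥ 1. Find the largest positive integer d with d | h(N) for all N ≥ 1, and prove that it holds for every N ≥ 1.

d = 4

Computing the first values: h(1) = 28 and h(2) = 296; gcd(28, 296) = 4, so d ≤ 4.
We prove 4 | 2·12^N + 2·2^N for all N ≥ 1 by induction on N.
When N = 1: h(1) = 28 = 4·(7), so 4 | h(1).
Inductive step: suppose the statement holds for some m ≥ 1, i.e. 4 | h(m). Then
h(m+1) − 12·h(m) = (2·12^(m+1) + 2·2^(m+1)) − 12·(2·12^m + 2·2^m) = (2)·2^m·(2 − 12) = (-20)·2^m. Since 4 | h(m) by the inductive hypothesis, 4 | 12·h(m); and 4 | -20 since -20 = 4·-5. Therefore 4 | h(m+1).
Hence, by induction on N, the claim holds for every N ≥ 1.
Therefore the largest such d is 4.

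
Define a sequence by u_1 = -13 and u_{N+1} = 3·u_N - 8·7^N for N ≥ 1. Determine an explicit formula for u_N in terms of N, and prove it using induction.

u_N = 3^(N - 1) - 2·7^N

Computing the first terms: u_1 = -13, u_2 = -95, u_3 = -677. This suggests u_N = 3^(N - 1) - 2·7^N.
Base case (N = 1): the formula gives -13 = -13 = u_1.
Suppose the result is true for N = m, so u_m = 3^(m - 1) - 2·7^m.
Then u_{m+1} = 3·u_m - 8·7^m = 3·(3^(m - 1) - 2·7^m) - 8·7^m = 3^m - 2·7^(m + 1) = 3^((m+1) - 1) - 2·7^(m+1),
which is the claimed formula at N = m+1.
Hence, by induction on N, the claim holds for every N ≥ 1.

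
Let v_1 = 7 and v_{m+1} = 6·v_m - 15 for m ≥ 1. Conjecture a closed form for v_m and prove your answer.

Computing the first terms: v_1 = 7, v_2 = 27, v_3 = 147. This suggests v_m = 4·6^(m - 1) + 3.
When m = 1: the formula gives 7 = 7 = v_1.
For the inductive step, assume it holds for an arbitrary i ≥ 1, so v_i = 4·6^(i - 1) + 3.
Then v_{i+1} = 6·v_i - 15 = 6·(4·6^(i - 1) + 3) - 15 = 4·6^i + 3 = 4·6^((i+1) - 1) + 3,
which is the claimed formula at m = i+1.
Hence, by induction on m, the claim holds for every m ≥ 1.

v_m = 4·6^(m - 1) + 3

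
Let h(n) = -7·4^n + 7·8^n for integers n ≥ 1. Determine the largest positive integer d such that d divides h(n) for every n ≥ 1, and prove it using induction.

d = 28

Computing the first values: h(1) = 28 and h(2) = 336; gcd(28, 336) = 28, so d ≤ 28.
We prove 28 | -7·4^n + 7·8^n for all n ≥ 1 by induction on n.
For the base case n = 1: h(1) = 28 = 28·(1), so 28 | h(1).
Inductive step: assume the claim holds for n = r, i.e. 28 | h(r). Then
h(r+1) − 8·h(r) = (-7·4^(r+1) + 7·8^(r+1)) − 8·(-7·4^r + 7·8^r) = (-7)·4^r·(4 − 8) = (28)·4^r. Since 28 | h(r) by the inductive hypothesis, 28 | 8·h(r); and 28 | 28 since 28 = 28·1. Therefore 28 | h(r+1).
This completes the induction.
Therefore the largest such d is 28.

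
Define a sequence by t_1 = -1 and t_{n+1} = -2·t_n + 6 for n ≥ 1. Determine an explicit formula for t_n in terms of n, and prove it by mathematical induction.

Computing the first terms: t_1 = -1, t_2 = 8, t_3 = -10. This suggests t_n = -3(-2)^(n - 1) + 2.
Base case (n = 1): the formula gives -1 = -1 = t_1.
Inductive step: assume the claim holds for n = r, so t_r = -3(-2)^(r - 1) + 2.
Then t_{r+1} = -2·t_r + 6 = -2·(-3(-2)^(r - 1) + 2) + 6 = -3(-2)^r + 2 = -3(-2)^((r+1) - 1) + 2,
which is the claimed formula at n = r+1.
This completes the induction.

t_n = -3(-2)^(n - 1) + 2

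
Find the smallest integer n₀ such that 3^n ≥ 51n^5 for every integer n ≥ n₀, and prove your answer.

n₀ = 17

At n = 16: 43046721 < 53477376, so the inequality fails and n₀ ≥ 17. We prove 3^n ≥ 51n^5 for all n ≥ 17.
Base step (n = 17): 3^n = 129140163 and 51n^5 = 72412707, so 129140163 ≥ 72412707.
Inductive step: assume the claim holds for n = j, so 3^j ≥ 51j^5.
Then 3^(j + 1) = 3·(3^j) ≥ 3·(51j^5).
Also, for j ≥ 17 we have 3·(51j^5) ≥ 51(j+1)^5, since 3 ≥ (1 + 1/j)^5 for all j ≥ 17.
Combining, 3^(j + 1) ≥ 51(j+1)^5.
By the principle of mathematical induction, the result holds for all n ≥ 17.
Hence the smallest such n₀ is 17.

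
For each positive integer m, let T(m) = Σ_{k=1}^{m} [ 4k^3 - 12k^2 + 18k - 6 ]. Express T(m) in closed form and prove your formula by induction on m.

T(m) = m(m^3 - 2m^2 + 4m + 1)

We claim T(m) = m(m^3 - 2m^2 + 4m + 1) for all m ≥ 1.
Base step (m = 1): T(1) = 4, and the closed form gives 4. They agree.
Suppose the result is true for m = k, so T(k) = k(k^3 - 2k^2 + 4k + 1).
Then T(k+1) = T(k) + (4k^3 + 6k + 4) = (k(k^3 - 2k^2 + 4k + 1)) + (4k^3 + 6k + 4).
Simplifying, T(k+1) = (k + 1)(k^3 + k^2 + 3k + 4) = (k+1)((k+1)^3 - 2(k+1)^2 + 4(k+1) + 1),
which is the closed form with m = k+1.
Hence, by induction on m, the claim holds for every m ≥ 1.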